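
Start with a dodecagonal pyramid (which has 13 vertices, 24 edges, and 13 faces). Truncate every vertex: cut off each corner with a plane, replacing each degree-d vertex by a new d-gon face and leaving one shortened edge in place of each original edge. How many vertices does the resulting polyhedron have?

48

Truncation replaces each original edge-end by a new vertex, so V′ = 2E = 48.
Each original edge survives, and each old vertex of degree d contributes d new edges; summing degrees gives Σd = 2E, so E′ = E + 2E = 3E = 72.
Each original face survives and each original vertex becomes one new face: F′ = F + V = 26.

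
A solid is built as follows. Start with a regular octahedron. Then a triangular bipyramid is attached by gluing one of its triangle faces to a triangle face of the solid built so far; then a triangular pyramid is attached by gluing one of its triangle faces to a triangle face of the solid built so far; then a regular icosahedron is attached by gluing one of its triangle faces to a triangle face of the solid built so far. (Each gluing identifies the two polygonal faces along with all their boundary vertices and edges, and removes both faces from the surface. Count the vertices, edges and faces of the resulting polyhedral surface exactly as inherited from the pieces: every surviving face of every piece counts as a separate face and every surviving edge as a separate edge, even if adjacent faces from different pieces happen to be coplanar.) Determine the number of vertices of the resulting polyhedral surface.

18

A regular octahedron: V=6, E=12, F=8.
Attach a triangular bipyramid (V=5, E=9, F=6) along a 3-gon: merge 3 vertices and 3 edges, delete both glued faces → V=8, E=18, F=12.
Attach a triangular pyramid (V=4, E=6, F=4) along a 3-gon: merge 3 vertices and 3 edges, delete both glued faces → V=9, E=21, F=14.
Attach a regular icosahedron (V=12, E=30, F=20) along a 3-gon: merge 3 vertices and 3 edges, delete both glued faces → V=18, E=48, F=32.
Check: V − E + F = 18 − 48 + 32 = 2.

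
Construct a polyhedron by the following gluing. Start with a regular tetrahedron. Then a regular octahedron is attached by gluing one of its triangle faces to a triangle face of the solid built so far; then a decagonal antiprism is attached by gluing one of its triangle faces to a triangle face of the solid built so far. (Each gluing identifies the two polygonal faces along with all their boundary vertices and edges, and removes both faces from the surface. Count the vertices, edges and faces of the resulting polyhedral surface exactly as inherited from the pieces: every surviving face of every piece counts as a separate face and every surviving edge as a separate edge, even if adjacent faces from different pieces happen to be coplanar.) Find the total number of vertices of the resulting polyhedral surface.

24

A regular tetrahedron: V=4, E=6, F=4.
Attach a regular octahedron (V=6, E=12, F=8) along a 3-gon: merge 3 vertices and 3 edges, delete both glued faces → V=7, E=15, F=10.
Attach a decagonal antiprism (V=20, E=40, F=22) along a 3-gon: merge 3 vertices and 3 edges, delete both glued faces → V=24, E=52, F=30.
Check: V − E + F = 24 − 52 + 30 = 2.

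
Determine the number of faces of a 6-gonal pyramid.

A pyramid on an n-gon base has one n-gon and n triangles: V = 6 + 1 = 7, E = 2·6 = 12, F = 6 + 1 = 7.
Check: V − E + F = 7 − 12 + 7 = 2.

7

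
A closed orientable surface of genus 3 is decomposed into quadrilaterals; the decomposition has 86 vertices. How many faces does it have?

90

χ = 2 − 2·3 = -4, and every face is a square so 4F = 2E.
V − E + F = -4 with E = 4F/2 gives 86 − (4/2 − 1)·F = -4, so F = 90 and E = 180.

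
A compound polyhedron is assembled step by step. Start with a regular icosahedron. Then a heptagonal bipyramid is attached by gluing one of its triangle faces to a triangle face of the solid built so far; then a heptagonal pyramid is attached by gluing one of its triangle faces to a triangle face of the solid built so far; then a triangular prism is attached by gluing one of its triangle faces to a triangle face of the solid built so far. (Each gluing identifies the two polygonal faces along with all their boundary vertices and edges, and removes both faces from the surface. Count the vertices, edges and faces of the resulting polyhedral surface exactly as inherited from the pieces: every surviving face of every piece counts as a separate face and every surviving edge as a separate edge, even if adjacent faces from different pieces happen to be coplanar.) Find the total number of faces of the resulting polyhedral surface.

A regular icosahedron: V=12, E=30, F=20.
Attach a heptagonal bipyramid (V=9, E=21, F=14) along a 3-gon: merge 3 vertices and 3 edges, delete both glued faces → V=18, E=48, F=32.
Attach a heptagonal pyramid (V=8, E=14, F=8) along a 3-gon: merge 3 vertices and 3 edges, delete both glued faces → V=23, E=59, F=38.
Attach a triangular prism (V=6, E=9, F=5) along a 3-gon: merge 3 vertices and 3 edges, delete both glued faces → V=26, E=65, F=41.
Check: V − E + F = 26 − 65 + 41 = 2.

41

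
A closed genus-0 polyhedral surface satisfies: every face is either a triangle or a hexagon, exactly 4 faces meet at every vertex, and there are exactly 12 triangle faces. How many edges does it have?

Let x be the number of hexagons; then F = 12 + x.
Edge–face incidences: 2E = 3·12 + 6·x = 36 + 6x.
Every vertex has degree 4, so 4V = 2E.
Euler: V − E + F = 2 ⇒ (2E)/4 − E + (12 + x) = 2.
Multiply by 8: 2·(2E) − 4·(2E) + 8·(12 + x) = 16, i.e. 96 + 8x − 2·(36 + 6x) = 16.
Collecting terms: −4x + 24 = 16, so −4x = −8, so x = 2.
Then 2E = 36 + 6·2 = 48, so E = 24, V = 2E/4 = 12, F = 12 + 2 = 14.

24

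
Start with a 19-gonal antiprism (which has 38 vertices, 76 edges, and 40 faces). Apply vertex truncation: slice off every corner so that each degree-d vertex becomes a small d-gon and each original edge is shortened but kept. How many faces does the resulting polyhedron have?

78

Truncation replaces each original edge-end by a new vertex, so V′ = 2E = 152.
Each original edge survives, and each old vertex of degree d contributes d new edges; summing degrees gives Σd = 2E, so E′ = E + 2E = 3E = 228.
Each original face survives and each original vertex becomes one new face: F′ = F + V = 78.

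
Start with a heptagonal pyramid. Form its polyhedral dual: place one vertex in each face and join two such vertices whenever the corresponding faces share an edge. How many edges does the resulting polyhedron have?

The base solid has V = 8, E = 14, F = 8.
The dual swaps V and F and preserves E: V′ = F = 8, E′ = E = 14, F′ = V = 8.

14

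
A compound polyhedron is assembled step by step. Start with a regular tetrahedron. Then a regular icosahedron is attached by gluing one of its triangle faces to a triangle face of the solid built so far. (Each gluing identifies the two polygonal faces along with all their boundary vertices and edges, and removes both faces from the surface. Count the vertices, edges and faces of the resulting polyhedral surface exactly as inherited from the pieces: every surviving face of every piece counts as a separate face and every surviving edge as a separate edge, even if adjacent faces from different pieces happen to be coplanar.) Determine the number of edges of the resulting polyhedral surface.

33

A regular tetrahedron: V=4, E=6, F=4.
Attach a regular icosahedron (V=12, E=30, F=20) along a 3-gon: merge 3 vertices and 3 edges, delete both glued faces → V=13, E=33, F=22.
Check: V − E + F = 13 − 33 + 22 = 2.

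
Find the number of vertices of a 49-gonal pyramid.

50

A pyramid on an n-gon base has one n-gon and n triangles: V = 49 + 1 = 50, E = 2·49 = 98, F = 49 + 1 = 50.
Check: V − E + F = 50 − 98 + 50 = 2.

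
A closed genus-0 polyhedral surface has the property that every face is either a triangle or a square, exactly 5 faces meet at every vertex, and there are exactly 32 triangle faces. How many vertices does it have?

24

Let x be the number of squares; then F = 32 + x.
Edge–face incidences: 2E = 3·32 + 4·x = 96 + 4x.
Every vertex has degree 5, so 5V = 2E.
Euler: V − E + F = 2 ⇒ (2E)/5 − E + (32 + x) = 2.
Multiply by 10: 2·(2E) − 5·(2E) + 10·(32 + x) = 20, i.e. 320 + 10x − 3·(96 + 4x) = 20.
Collecting terms: −2x + 32 = 20, so −2x = −12, so x = 6.
Then 2E = 96 + 4·6 = 120, so E = 60, V = 2E/5 = 24, F = 32 + 6 = 38.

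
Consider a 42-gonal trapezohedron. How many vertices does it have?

The n-trapezohedron (dual of the n-antiprism) has V = 2·42 + 2 = 86, E = 4·42 = 168, F = 2·42 = 84.
Check: V − E + F = 86 − 168 + 84 = 2.

86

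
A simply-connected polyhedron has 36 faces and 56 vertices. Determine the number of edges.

Here V − E + F = 2.
E = V + F − (2) = 56 + 36 − (2) = 90.

90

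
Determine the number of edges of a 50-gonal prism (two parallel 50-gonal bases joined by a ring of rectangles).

150

A prism on an n-gon has two n-gon bases and n rectangular sides: V = 2·50 = 100, E = 3·50 = 150, F = 50 + 2 = 52.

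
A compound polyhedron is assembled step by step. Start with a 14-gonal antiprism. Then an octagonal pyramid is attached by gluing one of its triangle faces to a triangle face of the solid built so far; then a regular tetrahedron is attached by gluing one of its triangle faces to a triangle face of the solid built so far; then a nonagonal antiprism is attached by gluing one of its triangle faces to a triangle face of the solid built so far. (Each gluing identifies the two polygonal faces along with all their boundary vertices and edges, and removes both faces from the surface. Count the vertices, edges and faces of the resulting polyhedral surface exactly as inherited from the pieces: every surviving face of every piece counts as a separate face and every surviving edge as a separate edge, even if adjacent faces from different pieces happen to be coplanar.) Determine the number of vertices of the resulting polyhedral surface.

A 14-gonal antiprism: V=28, E=56, F=30.
Attach an octagonal pyramid (V=9, E=16, F=9) along a 3-gon: merge 3 vertices and 3 edges, delete both glued faces → V=34, E=69, F=37.
Attach a regular tetrahedron (V=4, E=6, F=4) along a 3-gon: merge 3 vertices and 3 edges, delete both glued faces → V=35, E=72, F=39.
Attach a nonagonal antiprism (V=18, E=36, F=20) along a 3-gon: merge 3 vertices and 3 edges, delete both glued faces → V=50, E=105, F=57.
Check: V − E + F = 50 − 105 + 57 = 2.

50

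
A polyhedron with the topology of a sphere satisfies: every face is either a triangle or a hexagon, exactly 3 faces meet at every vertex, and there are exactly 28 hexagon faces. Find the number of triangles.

Let x be the number of triangles; then F = 28 + x.
Edge–face incidences: 2E = 6·28 + 3·x = 168 + 3x.
Every vertex has degree 3, so 3V = 2E.
Euler: V − E + F = 2 ⇒ (2E)/3 − E + (28 + x) = 2.
Multiply by 6: 2·(2E) − 3·(2E) + 6·(28 + x) = 12, i.e. 168 + 6x − (168 + 3x) = 12.
Collecting terms: 3x = 12, so x = 4.
Then 2E = 168 + 3·4 = 180, so E = 90, V = 2E/3 = 60, F = 28 + 4 = 32.

4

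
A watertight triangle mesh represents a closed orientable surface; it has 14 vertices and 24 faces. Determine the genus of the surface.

0

Every face is a triangle, so 2E = 3·24 = 72, giving E = 36.
χ = V − E + F = 14 − 36 + 24 = 2.
For a closed orientable surface χ = 2 − 2g, so g = (2 − (2))/2 = 0.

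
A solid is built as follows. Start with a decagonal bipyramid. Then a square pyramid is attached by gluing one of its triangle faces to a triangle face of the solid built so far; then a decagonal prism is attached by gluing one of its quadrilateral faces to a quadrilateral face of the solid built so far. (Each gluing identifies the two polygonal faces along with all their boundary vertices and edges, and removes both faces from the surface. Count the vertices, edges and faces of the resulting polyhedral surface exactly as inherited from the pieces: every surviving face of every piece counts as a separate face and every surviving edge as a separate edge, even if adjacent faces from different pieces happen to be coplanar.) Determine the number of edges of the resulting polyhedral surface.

61

A decagonal bipyramid: V=12, E=30, F=20.
Attach a square pyramid (V=5, E=8, F=5) along a 3-gon: merge 3 vertices and 3 edges, delete both glued faces → V=14, E=35, F=23.
Attach a decagonal prism (V=20, E=30, F=12) along a 4-gon: merge 4 vertices and 4 edges, delete both glued faces → V=30, E=61, F=33.
Check: V − E + F = 30 − 61 + 33 = 2.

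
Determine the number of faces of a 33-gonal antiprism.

68

An antiprism on an n-gon has two n-gon caps and 2n triangles: V = 2·33 = 66, E = 4·33 = 132, F = 2·33 + 2 = 68.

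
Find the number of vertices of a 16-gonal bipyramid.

A bipyramid over an n-gon has 2n triangular faces and n + 2 vertices: V = 16 + 2 = 18, E = 3·16 = 48, F = 2·16 = 32.
Check: V − E + F = 18 − 48 + 32 = 2.

18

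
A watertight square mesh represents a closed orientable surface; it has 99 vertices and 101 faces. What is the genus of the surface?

2

Every face is a square, so 2E = 4·101 = 404, giving E = 202.
χ = V − E + F = 99 − 202 + 101 = -2.
For a closed orientable surface χ = 2 − 2g, so g = (2 − (-2))/2 = 2.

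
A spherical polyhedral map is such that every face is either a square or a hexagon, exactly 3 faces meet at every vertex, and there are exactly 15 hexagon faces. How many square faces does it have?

Let x be the number of squares; then F = 15 + x.
Edge–face incidences: 2E = 6·15 + 4·x = 90 + 4x.
Every vertex has degree 3, so 3V = 2E.
Euler: V − E + F = 2 ⇒ (2E)/3 − E + (15 + x) = 2.
Multiply by 6: 2·(2E) − 3·(2E) + 6·(15 + x) = 12, i.e. 90 + 6x − (90 + 4x) = 12.
Collecting terms: 2x = 12, so x = 6.
Then 2E = 90 + 4·6 = 114, so E = 57, V = 2E/3 = 38, F = 15 + 6 = 21.

6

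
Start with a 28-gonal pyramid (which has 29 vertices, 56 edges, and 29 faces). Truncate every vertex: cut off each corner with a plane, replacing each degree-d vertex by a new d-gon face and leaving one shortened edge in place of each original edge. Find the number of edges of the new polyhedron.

168

Truncation replaces each original edge-end by a new vertex, so V′ = 2E = 112.
Each original edge survives, and each old vertex of degree d contributes d new edges; summing degrees gives Σd = 2E, so E′ = E + 2E = 3E = 168.
Each original face survives and each original vertex becomes one new face: F′ = F + V = 58.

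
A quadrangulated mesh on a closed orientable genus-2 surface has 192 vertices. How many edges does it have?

388

χ = 2 − 2·2 = -2, and every face is a square so 4F = 2E.
V − E + F = -2 with E = 4F/2 gives 192 − (4/2 − 1)·F = -2, so F = 194 and E = 388.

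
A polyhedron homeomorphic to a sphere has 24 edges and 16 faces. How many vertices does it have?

10

Here V − E + F = 2.
V = 2 + E − F = 2 + 24 − 16 = 10.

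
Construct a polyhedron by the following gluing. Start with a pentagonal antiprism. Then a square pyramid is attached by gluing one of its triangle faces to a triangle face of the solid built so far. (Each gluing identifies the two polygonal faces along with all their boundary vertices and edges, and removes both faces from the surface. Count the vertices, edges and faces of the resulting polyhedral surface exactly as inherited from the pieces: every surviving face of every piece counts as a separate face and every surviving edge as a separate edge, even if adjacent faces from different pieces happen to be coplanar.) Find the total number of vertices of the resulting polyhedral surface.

A pentagonal antiprism: V=10, E=20, F=12.
Attach a square pyramid (V=5, E=8, F=5) along a 3-gon: merge 3 vertices and 3 edges, delete both glued faces → V=12, E=25, F=15.
Check: V − E + F = 12 − 25 + 15 = 2.

12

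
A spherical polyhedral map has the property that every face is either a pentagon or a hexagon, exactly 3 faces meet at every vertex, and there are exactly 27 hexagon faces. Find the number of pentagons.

12

Let x be the number of pentagons; then F = 27 + x.
Edge–face incidences: 2E = 6·27 + 5·x = 162 + 5x.
Every vertex has degree 3, so 3V = 2E.
Euler: V − E + F = 2 ⇒ (2E)/3 − E + (27 + x) = 2.
Multiply by 6: 2·(2E) − 3·(2E) + 6·(27 + x) = 12, i.e. 162 + 6x − (162 + 5x) = 12.
Collecting terms: x = 12.
Then 2E = 162 + 5·12 = 222, so E = 111, V = 2E/3 = 74, F = 27 + 12 = 39.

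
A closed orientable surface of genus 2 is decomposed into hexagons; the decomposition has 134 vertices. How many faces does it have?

χ = 2 − 2·2 = -2, and every face is a hexagon so 6F = 2E.
V − E + F = -2 with E = 6F/2 gives 134 − (6/2 − 1)·F = -2, so F = 68 and E = 204.

68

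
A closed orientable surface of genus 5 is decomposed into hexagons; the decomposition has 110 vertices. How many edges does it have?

χ = 2 − 2·5 = -8, and every face is a hexagon so 6F = 2E.
V − E + F = -8 with E = 6F/2 gives 110 − (6/2 − 1)·F = -8, so F = 59 and E = 177.

177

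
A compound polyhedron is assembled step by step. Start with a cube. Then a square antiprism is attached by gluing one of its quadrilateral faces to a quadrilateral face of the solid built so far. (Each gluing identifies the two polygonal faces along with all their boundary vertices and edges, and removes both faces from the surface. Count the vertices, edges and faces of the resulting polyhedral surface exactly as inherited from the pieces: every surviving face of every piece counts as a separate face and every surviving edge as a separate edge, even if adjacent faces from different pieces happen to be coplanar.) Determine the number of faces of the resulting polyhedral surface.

A cube: V=8, E=12, F=6.
Attach a square antiprism (V=8, E=16, F=10) along a 4-gon: merge 4 vertices and 4 edges, delete both glued faces → V=12, E=24, F=14.
Check: V − E + F = 12 − 24 + 14 = 2.

14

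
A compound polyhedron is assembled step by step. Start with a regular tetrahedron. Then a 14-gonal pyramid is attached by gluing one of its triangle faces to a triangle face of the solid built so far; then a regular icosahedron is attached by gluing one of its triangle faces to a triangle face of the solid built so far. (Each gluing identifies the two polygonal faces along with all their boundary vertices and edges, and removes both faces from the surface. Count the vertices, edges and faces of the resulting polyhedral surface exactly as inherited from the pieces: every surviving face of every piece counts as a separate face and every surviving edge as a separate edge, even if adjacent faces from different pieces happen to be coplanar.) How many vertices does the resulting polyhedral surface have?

A regular tetrahedron: V=4, E=6, F=4.
Attach a 14-gonal pyramid (V=15, E=28, F=15) along a 3-gon: merge 3 vertices and 3 edges, delete both glued faces → V=16, E=31, F=17.
Attach a regular icosahedron (V=12, E=30, F=20) along a 3-gon: merge 3 vertices and 3 edges, delete both glued faces → V=25, E=58, F=35.
Check: V − E + F = 25 − 58 + 35 = 2.

25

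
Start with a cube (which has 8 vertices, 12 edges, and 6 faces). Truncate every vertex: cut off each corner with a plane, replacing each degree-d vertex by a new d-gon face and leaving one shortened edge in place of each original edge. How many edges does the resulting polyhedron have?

36

Truncation replaces each original edge-end by a new vertex, so V′ = 2E = 24.
Each original edge survives, and each old vertex of degree d contributes d new edges; summing degrees gives Σd = 2E, so E′ = E + 2E = 3E = 36.
Each original face survives and each original vertex becomes one new face: F′ = F + V = 14.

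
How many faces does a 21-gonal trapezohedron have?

The n-trapezohedron (dual of the n-antiprism) has V = 2·21 + 2 = 44, E = 4·21 = 84, F = 2·21 = 42.
Check: V − E + F = 44 − 84 + 42 = 2.

42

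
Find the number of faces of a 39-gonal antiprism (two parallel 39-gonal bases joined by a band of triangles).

80

An antiprism on an n-gon has two n-gon caps and 2n triangles: V = 2·39 = 78, E = 4·39 = 156, F = 2·39 + 2 = 80.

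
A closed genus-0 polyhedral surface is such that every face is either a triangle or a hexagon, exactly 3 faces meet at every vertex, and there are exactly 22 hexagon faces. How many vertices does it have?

Let x be the number of triangles; then F = 22 + x.
Edge–face incidences: 2E = 6·22 + 3·x = 132 + 3x.
Every vertex has degree 3, so 3V = 2E.
Euler: V − E + F = 2 ⇒ (2E)/3 − E + (22 + x) = 2.
Multiply by 6: 2·(2E) − 3·(2E) + 6·(22 + x) = 12, i.e. 132 + 6x − (132 + 3x) = 12.
Collecting terms: 3x = 12, so x = 4.
Then 2E = 132 + 3·4 = 144, so E = 72, V = 2E/3 = 48, F = 22 + 4 = 26.

48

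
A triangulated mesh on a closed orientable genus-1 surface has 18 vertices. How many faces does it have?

36

χ = 2 − 2·1 = 0, and every face is a triangle so 3F = 2E.
V − E + F = 0 with E = 3F/2 gives 18 − (3/2 − 1)·F = 0, so F = 36 and E = 54.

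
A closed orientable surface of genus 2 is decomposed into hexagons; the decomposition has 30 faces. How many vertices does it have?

χ = 2 − 2·2 = -2, and every face is a hexagon so 6F = 2E.
E = 6·30/2 = 90. Then V = -2 + E − F = -2 + 90 − 30 = 58.

58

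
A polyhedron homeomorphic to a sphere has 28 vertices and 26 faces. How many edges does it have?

52

Here V − E + F = 2.
E = V + F − (2) = 28 + 26 − (2) = 52.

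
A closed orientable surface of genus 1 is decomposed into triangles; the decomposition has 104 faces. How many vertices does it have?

χ = 2 − 2·1 = 0, and every face is a triangle so 3F = 2E.
E = 3·104/2 = 156. Then V = 0 + E − F = 0 + 156 − 104 = 52.

52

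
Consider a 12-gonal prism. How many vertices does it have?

A prism on an n-gon has two n-gon bases and n rectangular sides: V = 2·12 = 24, E = 3·12 = 36, F = 12 + 2 = 14.

24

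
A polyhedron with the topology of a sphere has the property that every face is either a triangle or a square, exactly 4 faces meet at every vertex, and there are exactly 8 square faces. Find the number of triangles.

Let x be the number of triangles; then F = 8 + x.
Edge–face incidences: 2E = 4·8 + 3·x = 32 + 3x.
Every vertex has degree 4, so 4V = 2E.
Euler: V − E + F = 2 ⇒ (2E)/4 − E + (8 + x) = 2.
Multiply by 8: 2·(2E) − 4·(2E) + 8·(8 + x) = 16, i.e. 64 + 8x − 2·(32 + 3x) = 16.
Collecting terms: 2x = 16, so x = 8.
Then 2E = 32 + 3·8 = 56, so E = 28, V = 2E/4 = 14, F = 8 + 8 = 16.

8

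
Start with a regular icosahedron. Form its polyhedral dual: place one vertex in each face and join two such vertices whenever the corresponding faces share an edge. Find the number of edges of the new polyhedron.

The base solid has V = 12, E = 30, F = 20.
The dual swaps V and F and preserves E: V′ = F = 20, E′ = E = 30, F′ = V = 12.

30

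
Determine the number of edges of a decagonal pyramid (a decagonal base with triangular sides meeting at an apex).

A pyramid on an n-gon base has one n-gon and n triangles: V = 10 + 1 = 11, E = 2·10 = 20, F = 10 + 1 = 11.
Check: V − E + F = 11 − 20 + 11 = 2.

20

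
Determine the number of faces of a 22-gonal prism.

24

A prism on an n-gon has two n-gon bases and n rectangular sides: V = 2·22 = 44, E = 3·22 = 66, F = 22 + 2 = 24.
Check: V − E + F = 44 − 66 + 24 = 2.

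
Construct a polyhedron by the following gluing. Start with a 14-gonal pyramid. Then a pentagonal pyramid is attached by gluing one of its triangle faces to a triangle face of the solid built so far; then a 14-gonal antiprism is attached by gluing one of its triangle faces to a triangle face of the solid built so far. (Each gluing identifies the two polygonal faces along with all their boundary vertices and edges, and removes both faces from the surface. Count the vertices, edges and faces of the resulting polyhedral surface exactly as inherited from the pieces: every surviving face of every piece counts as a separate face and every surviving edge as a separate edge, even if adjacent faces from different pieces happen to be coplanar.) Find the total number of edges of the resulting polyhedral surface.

88

A 14-gonal pyramid: V=15, E=28, F=15.
Attach a pentagonal pyramid (V=6, E=10, F=6) along a 3-gon: merge 3 vertices and 3 edges, delete both glued faces → V=18, E=35, F=19.
Attach a 14-gonal antiprism (V=28, E=56, F=30) along a 3-gon: merge 3 vertices and 3 edges, delete both glued faces → V=43, E=88, F=47.
Check: V − E + F = 43 − 88 + 47 = 2.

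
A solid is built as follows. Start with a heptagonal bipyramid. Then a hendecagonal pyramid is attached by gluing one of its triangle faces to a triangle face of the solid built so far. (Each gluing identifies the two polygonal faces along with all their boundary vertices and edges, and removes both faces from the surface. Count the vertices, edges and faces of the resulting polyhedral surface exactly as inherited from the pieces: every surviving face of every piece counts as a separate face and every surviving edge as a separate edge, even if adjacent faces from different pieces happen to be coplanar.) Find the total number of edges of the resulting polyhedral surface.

40

A heptagonal bipyramid: V=9, E=21, F=14.
Attach a hendecagonal pyramid (V=12, E=22, F=12) along a 3-gon: merge 3 vertices and 3 edges, delete both glued faces → V=18, E=40, F=24.
Check: V − E + F = 18 − 40 + 24 = 2.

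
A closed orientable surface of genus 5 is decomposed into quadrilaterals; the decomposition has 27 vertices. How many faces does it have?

35

χ = 2 − 2·5 = -8, and every face is a square so 4F = 2E.
V − E + F = -8 with E = 4F/2 gives 27 − (4/2 − 1)·F = -8, so F = 35 and E = 70.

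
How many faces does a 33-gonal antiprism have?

68

An antiprism on an n-gon has two n-gon caps and 2n triangles: V = 2·33 = 66, E = 4·33 = 132, F = 2·33 + 2 = 68.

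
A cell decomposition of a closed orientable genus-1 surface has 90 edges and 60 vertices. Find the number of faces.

For a closed orientable surface of genus 1, χ = 2 − 2·1 = 0.
F = 0 − V + E = 0 − 60 + 90 = 30.

30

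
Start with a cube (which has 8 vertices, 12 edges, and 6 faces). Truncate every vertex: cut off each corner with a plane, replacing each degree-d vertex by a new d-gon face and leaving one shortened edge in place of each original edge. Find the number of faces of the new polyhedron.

Truncation replaces each original edge-end by a new vertex, so V′ = 2E = 24.
Each original edge survives, and each old vertex of degree d contributes d new edges; summing degrees gives Σd = 2E, so E′ = E + 2E = 3E = 36.
Each original face survives and each original vertex becomes one new face: F′ = F + V = 14.

14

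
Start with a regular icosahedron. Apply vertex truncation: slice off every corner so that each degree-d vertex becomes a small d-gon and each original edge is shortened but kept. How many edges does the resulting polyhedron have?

The base solid has V = 12, E = 30, F = 20.
Truncation replaces each original edge-end by a new vertex, so V′ = 2E = 60.
Each original edge survives, and each old vertex of degree d contributes d new edges; summing degrees gives Σd = 2E, so E′ = E + 2E = 3E = 90.
Each original face survives and each original vertex becomes one new face: F′ = F + V = 32.

90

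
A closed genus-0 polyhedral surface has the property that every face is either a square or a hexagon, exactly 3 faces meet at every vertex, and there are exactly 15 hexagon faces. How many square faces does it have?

6

Let x be the number of squares; then F = 15 + x.
Edge–face incidences: 2E = 6·15 + 4·x = 90 + 4x.
Every vertex has degree 3, so 3V = 2E.
Euler: V − E + F = 2 ⇒ (2E)/3 − E + (15 + x) = 2.
Multiply by 6: 2·(2E) − 3·(2E) + 6·(15 + x) = 12, i.e. 90 + 6x − (90 + 4x) = 12.
Collecting terms: 2x = 12, so x = 6.
Then 2E = 90 + 4·6 = 114, so E = 57, V = 2E/3 = 38, F = 15 + 6 = 21.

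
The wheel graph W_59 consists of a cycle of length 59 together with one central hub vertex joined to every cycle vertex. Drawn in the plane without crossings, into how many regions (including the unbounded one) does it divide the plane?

W_59 has V = 59 + 1 = 60 vertices and E = 2·59 = 118 edges.
By Euler's formula F = 2 − V + E = 2 − 60 + 118 = 60.

60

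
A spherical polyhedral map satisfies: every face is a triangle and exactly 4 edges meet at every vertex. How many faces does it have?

Each face has 3 edges and each edge borders two faces, so 2E = 3F.
Each vertex has degree 4, so 4V = 2E and hence V = 3F/4.
Euler: V − E + F = 2 ⇒ (3F/4) − (3F/2) + F = 2.
Multiply by 8: (6 − 12 + 8)F = 16, i.e. 2F = 16.
So F = 8, E = 3·8/2 = 12, V = 3·8/4 = 6.

8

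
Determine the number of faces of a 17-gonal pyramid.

A pyramid on an n-gon base has one n-gon and n triangles: V = 17 + 1 = 18, E = 2·17 = 34, F = 17 + 1 = 18.
Check: V − E + F = 18 − 34 + 18 = 2.

18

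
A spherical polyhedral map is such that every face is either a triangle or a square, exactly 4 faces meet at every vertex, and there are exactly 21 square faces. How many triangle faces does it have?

8

Let x be the number of triangles; then F = 21 + x.
Edge–face incidences: 2E = 4·21 + 3·x = 84 + 3x.
Every vertex has degree 4, so 4V = 2E.
Euler: V − E + F = 2 ⇒ (2E)/4 − E + (21 + x) = 2.
Multiply by 8: 2·(2E) − 4·(2E) + 8·(21 + x) = 16, i.e. 168 + 8x − 2·(84 + 3x) = 16.
Collecting terms: 2x = 16, so x = 8.
Then 2E = 84 + 3·8 = 108, so E = 54, V = 2E/4 = 27, F = 21 + 8 = 29.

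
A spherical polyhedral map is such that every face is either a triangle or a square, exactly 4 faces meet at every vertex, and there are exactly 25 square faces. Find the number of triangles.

8

Let x be the number of triangles; then F = 25 + x.
Edge–face incidences: 2E = 4·25 + 3·x = 100 + 3x.
Every vertex has degree 4, so 4V = 2E.
Euler: V − E + F = 2 ⇒ (2E)/4 − E + (25 + x) = 2.
Multiply by 8: 2·(2E) − 4·(2E) + 8·(25 + x) = 16, i.e. 200 + 8x − 2·(100 + 3x) = 16.
Collecting terms: 2x = 16, so x = 8.
Then 2E = 100 + 3·8 = 124, so E = 62, V = 2E/4 = 31, F = 25 + 8 = 33.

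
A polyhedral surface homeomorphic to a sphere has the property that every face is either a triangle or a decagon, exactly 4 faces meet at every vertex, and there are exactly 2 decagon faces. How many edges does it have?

40

Let x be the number of triangles; then F = 2 + x.
Edge–face incidences: 2E = 10·2 + 3·x = 20 + 3x.
Every vertex has degree 4, so 4V = 2E.
Euler: V − E + F = 2 ⇒ (2E)/4 − E + (2 + x) = 2.
Multiply by 8: 2·(2E) − 4·(2E) + 8·(2 + x) = 16, i.e. 16 + 8x − 2·(20 + 3x) = 16.
Collecting terms: 2x − 24 = 16, so 2x = 40, so x = 20.
Then 2E = 20 + 3·20 = 80, so E = 40, V = 2E/4 = 20, F = 2 + 20 = 22.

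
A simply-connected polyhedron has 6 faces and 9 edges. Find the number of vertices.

Here V − E + F = 2.
V = 2 + E − F = 2 + 9 − 6 = 5.

5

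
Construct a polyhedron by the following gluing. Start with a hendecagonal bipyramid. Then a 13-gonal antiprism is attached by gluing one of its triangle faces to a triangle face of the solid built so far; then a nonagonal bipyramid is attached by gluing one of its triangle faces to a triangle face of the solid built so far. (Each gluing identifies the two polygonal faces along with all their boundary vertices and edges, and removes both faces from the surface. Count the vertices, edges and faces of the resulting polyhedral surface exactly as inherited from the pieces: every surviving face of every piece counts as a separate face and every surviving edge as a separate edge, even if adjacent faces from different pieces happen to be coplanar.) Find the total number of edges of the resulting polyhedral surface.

106

A hendecagonal bipyramid: V=13, E=33, F=22.
Attach a 13-gonal antiprism (V=26, E=52, F=28) along a 3-gon: merge 3 vertices and 3 edges, delete both glued faces → V=36, E=82, F=48.
Attach a nonagonal bipyramid (V=11, E=27, F=18) along a 3-gon: merge 3 vertices and 3 edges, delete both glued faces → V=44, E=106, F=64.
Check: V − E + F = 44 − 106 + 64 = 2.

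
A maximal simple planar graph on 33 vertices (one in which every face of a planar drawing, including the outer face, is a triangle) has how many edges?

93

In a plane triangulation 3F = 2E and V − E + F = 2, so E = 3V − 6 = 3·33 − 6 = 93.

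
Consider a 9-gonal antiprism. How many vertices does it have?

18

An antiprism on an n-gon has two n-gon caps and 2n triangles: V = 2·9 = 18, E = 4·9 = 36, F = 2·9 + 2 = 20.
Check: V − E + F = 18 − 36 + 20 = 2.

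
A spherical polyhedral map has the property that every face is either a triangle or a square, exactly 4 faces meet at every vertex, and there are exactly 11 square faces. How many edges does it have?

Let x be the number of triangles; then F = 11 + x.
Edge–face incidences: 2E = 4·11 + 3·x = 44 + 3x.
Every vertex has degree 4, so 4V = 2E.
Euler: V − E + F = 2 ⇒ (2E)/4 − E + (11 + x) = 2.
Multiply by 8: 2·(2E) − 4·(2E) + 8·(11 + x) = 16, i.e. 88 + 8x − 2·(44 + 3x) = 16.
Collecting terms: 2x = 16, so x = 8.
Then 2E = 44 + 3·8 = 68, so E = 34, V = 2E/4 = 17, F = 11 + 8 = 19.

34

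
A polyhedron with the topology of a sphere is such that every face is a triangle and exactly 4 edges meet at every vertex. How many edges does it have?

12

Each face has 3 edges and each edge borders two faces, so 2E = 3F.
Each vertex has degree 4, so 4V = 2E and hence V = 3F/4.
Euler: V − E + F = 2 ⇒ (3F/4) − (3F/2) + F = 2.
Multiply by 8: (6 − 12 + 8)F = 16, i.e. 2F = 16.
So F = 8, E = 3·8/2 = 12, V = 3·8/4 = 6.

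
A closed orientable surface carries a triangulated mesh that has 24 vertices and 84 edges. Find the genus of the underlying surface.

3

Every face is a triangle and each edge borders two faces, so 3F = 2·84, giving F = 56.
χ = V − E + F = 24 − 84 + 56 = -4.
For a closed orientable surface χ = 2 − 2g, so g = (2 − (-4))/2 = 3.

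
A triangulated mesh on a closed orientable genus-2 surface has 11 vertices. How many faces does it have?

26

χ = 2 − 2·2 = -2, and every face is a triangle so 3F = 2E.
V − E + F = -2 with E = 3F/2 gives 11 − (3/2 − 1)·F = -2, so F = 26 and E = 39.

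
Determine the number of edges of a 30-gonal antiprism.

120

An antiprism on an n-gon has two n-gon caps and 2n triangles: V = 2·30 = 60, E = 4·30 = 120, F = 2·30 + 2 = 62.
Check: V − E + F = 60 − 120 + 62 = 2.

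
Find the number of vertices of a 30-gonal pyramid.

31

A pyramid on an n-gon base has one n-gon and n triangles: V = 30 + 1 = 31, E = 2·30 = 60, F = 30 + 1 = 31.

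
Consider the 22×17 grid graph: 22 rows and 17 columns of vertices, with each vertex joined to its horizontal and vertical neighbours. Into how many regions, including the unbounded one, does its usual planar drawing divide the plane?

337

The grid has V = 22·17 = 374 vertices and E = 22·16 + 17·21 = 709 edges.
F = 2 − V + E = 2 − 374 + 709 = 337.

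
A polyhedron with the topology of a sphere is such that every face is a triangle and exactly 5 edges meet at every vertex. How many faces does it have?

20

Each face has 3 edges and each edge borders two faces, so 2E = 3F.
Each vertex has degree 5, so 5V = 2E and hence V = 3F/5.
Euler: V − E + F = 2 ⇒ (3F/5) − (3F/2) + F = 2.
Multiply by 10: (6 − 15 + 10)F = 20, i.e. 1F = 20.
So F = 20, E = 3·20/2 = 30, V = 3·20/5 = 12.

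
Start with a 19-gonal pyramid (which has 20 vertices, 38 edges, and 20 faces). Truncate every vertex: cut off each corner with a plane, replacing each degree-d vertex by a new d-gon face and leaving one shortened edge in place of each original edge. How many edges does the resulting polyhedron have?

114

Truncation replaces each original edge-end by a new vertex, so V′ = 2E = 76.
Each original edge survives, and each old vertex of degree d contributes d new edges; summing degrees gives Σd = 2E, so E′ = E + 2E = 3E = 114.
Each original face survives and each original vertex becomes one new face: F′ = F + V = 40.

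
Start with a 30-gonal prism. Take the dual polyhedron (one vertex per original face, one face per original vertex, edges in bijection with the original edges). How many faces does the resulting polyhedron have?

The base solid has V = 60, E = 90, F = 32.
The dual swaps V and F and preserves E: V′ = F = 32, E′ = E = 90, F′ = V = 60.

60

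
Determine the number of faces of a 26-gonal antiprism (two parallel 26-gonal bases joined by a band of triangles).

An antiprism on an n-gon has two n-gon caps and 2n triangles: V = 2·26 = 52, E = 4·26 = 104, F = 2·26 + 2 = 54.

54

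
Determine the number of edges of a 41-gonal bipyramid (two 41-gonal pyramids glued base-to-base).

123

A bipyramid over an n-gon has 2n triangular faces and n + 2 vertices: V = 41 + 2 = 43, E = 3·41 = 123, F = 2·41 = 82.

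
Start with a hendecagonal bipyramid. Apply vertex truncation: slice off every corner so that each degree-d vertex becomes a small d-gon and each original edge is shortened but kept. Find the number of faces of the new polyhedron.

35

The base solid has V = 13, E = 33, F = 22.
Truncation replaces each original edge-end by a new vertex, so V′ = 2E = 66.
Each original edge survives, and each old vertex of degree d contributes d new edges; summing degrees gives Σd = 2E, so E′ = E + 2E = 3E = 99.
Each original face survives and each original vertex becomes one new face: F′ = F + V = 35.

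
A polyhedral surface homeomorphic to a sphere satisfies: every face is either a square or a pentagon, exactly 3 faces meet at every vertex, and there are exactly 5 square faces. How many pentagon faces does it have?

2

Let x be the number of pentagons; then F = 5 + x.
Edge–face incidences: 2E = 4·5 + 5·x = 20 + 5x.
Every vertex has degree 3, so 3V = 2E.
Euler: V − E + F = 2 ⇒ (2E)/3 − E + (5 + x) = 2.
Multiply by 6: 2·(2E) − 3·(2E) + 6·(5 + x) = 12, i.e. 30 + 6x − (20 + 5x) = 12.
Collecting terms: x + 10 = 12, so x = 2.
Then 2E = 20 + 5·2 = 30, so E = 15, V = 2E/3 = 10, F = 5 + 2 = 7.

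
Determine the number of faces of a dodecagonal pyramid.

A pyramid on an n-gon base has one n-gon and n triangles: V = 12 + 1 = 13, E = 2·12 = 24, F = 12 + 1 = 13.

13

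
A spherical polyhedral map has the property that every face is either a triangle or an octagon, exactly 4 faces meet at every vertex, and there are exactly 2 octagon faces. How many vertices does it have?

16

Let x be the number of triangles; then F = 2 + x.
Edge–face incidences: 2E = 8·2 + 3·x = 16 + 3x.
Every vertex has degree 4, so 4V = 2E.
Euler: V − E + F = 2 ⇒ (2E)/4 − E + (2 + x) = 2.
Multiply by 8: 2·(2E) − 4·(2E) + 8·(2 + x) = 16, i.e. 16 + 8x − 2·(16 + 3x) = 16.
Collecting terms: 2x − 16 = 16, so 2x = 32, so x = 16.
Then 2E = 16 + 3·16 = 64, so E = 32, V = 2E/4 = 16, F = 2 + 16 = 18.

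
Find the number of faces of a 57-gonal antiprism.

An antiprism on an n-gon has two n-gon caps and 2n triangles: V = 2·57 = 114, E = 4·57 = 228, F = 2·57 + 2 = 116.

116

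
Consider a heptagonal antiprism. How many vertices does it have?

An antiprism on an n-gon has two n-gon caps and 2n triangles: V = 2·7 = 14, E = 4·7 = 28, F = 2·7 + 2 = 16.
Check: V − E + F = 14 − 28 + 16 = 2.

14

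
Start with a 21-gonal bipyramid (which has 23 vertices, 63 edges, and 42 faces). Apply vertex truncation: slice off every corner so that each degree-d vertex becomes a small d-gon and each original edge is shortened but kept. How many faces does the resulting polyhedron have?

65

Truncation replaces each original edge-end by a new vertex, so V′ = 2E = 126.
Each original edge survives, and each old vertex of degree d contributes d new edges; summing degrees gives Σd = 2E, so E′ = E + 2E = 3E = 189.
Each original face survives and each original vertex becomes one new face: F′ = F + V = 65.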